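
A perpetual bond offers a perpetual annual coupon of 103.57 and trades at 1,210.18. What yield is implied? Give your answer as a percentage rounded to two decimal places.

P = C/r ⇒ r = C/P = 103.57/1,210.18 = 0.085582

8.56%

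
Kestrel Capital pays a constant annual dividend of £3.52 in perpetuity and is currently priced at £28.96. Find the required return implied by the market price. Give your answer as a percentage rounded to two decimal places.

12.15%

P = C/r ⇒ r = C/P = £3.52/£28.96 = 0.121547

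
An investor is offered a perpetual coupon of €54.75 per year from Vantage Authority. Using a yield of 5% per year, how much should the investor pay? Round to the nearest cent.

€1095.00

Level perpetuity: PV = C / r = €54.75 / 0.05 = €1,095.00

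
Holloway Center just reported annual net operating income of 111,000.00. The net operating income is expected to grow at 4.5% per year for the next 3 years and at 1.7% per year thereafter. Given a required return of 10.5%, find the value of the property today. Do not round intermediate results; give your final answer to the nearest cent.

1383112.31

D_1 = 115995.00000
D_2 = 121214.77500
D_3 = 126669.43987
Terminal value at year 3: TV = D_3×(1+g_2)/(r−g_2) = 128822.82035/0.088 = 1463895.68583
P_0 = D_1/(1+r)^1 + D_2/(1+r)^2 + D_3/(1+r)^3 + TV/(1+r)^3
    = 104972.85068 + 99272.96738 + 93882.58001 + 1084983.90767 = 1383112.30575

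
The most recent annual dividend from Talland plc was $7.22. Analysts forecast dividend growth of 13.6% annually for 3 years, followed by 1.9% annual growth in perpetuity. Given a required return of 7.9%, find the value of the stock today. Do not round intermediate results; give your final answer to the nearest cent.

D_1 = 8.20192
D_2 = 9.31738
D_3 = 10.58454
Terminal value at year 3: TV = D_3×(1+g_2)/(r−g_2) = 10.78565/0.06 = 179.76086
P_0 = D_1/(1+r)^1 + D_2/(1+r)^2 + D_3/(1+r)^3 + TV/(1+r)^3
    = 7.60141 + 8.00297 + 8.42574 + 143.09709 = 167.12720

$167.13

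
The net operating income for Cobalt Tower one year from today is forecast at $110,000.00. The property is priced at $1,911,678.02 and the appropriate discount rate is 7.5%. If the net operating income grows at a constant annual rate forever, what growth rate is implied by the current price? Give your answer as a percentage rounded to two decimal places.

1.75%

P = D₁/(r−g) ⇒ g = r − D₁/P = 0.075 − $110,000.00/$1,911,678.02 = 0.017459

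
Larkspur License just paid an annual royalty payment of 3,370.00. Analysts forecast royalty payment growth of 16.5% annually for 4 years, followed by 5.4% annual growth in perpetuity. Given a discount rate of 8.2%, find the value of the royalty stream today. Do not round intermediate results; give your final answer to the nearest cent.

186764.38

D_1 = 3926.05000
D_2 = 4573.84825
D_3 = 5328.53321
D_4 = 6207.74119
Terminal value at year 4: TV = D_4×(1+g_2)/(r−g_2) = 6542.95922/0.028 = 233677.11484
P_0 = D_1/(1+r)^1 + D_2/(1+r)^2 + D_3/(1+r)^3 + D_4/(1+r)^4 + TV/(1+r)^4
    = 3628.51201 + 3906.85443 + 4206.54844 + 4529.23192 + 170493.23008 = 186764.37689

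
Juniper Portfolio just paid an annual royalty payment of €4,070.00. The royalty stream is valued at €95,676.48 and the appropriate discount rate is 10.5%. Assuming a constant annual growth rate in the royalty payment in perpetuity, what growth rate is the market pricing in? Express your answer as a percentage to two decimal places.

P = D₀(1+g)/(r−g) ⇒ P(r−g) = D₀(1+g) ⇒ g(P+D₀) = P·r − D₀
g = (P·r − D₀)/(P + D₀) = (€95,676.48×0.105 − €4,070.00) / (€95,676.48 + €4,070.00) = 0.059912

5.99%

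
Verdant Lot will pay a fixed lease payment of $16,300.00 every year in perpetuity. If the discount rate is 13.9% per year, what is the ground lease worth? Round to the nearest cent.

$117266.19

Level perpetuity: PV = C / r = $16,300.00 / 0.139 = $117,266.19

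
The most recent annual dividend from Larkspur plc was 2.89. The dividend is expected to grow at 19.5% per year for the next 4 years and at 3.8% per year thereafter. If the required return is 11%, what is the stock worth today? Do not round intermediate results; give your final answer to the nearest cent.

69.92

D_1 = 3.45355
D_2 = 4.12699
D_3 = 4.93176
D_4 = 5.89345
Terminal value at year 4: TV = D_4×(1+g_2)/(r−g_2) = 6.11740/0.072 = 84.96388
P_0 = D_1/(1+r)^1 + D_2/(1+r)^2 + D_3/(1+r)^3 + D_4/(1+r)^4 + TV/(1+r)^4
    = 3.11131 + 3.34956 + 3.60606 + 3.88220 + 55.96834 = 69.91746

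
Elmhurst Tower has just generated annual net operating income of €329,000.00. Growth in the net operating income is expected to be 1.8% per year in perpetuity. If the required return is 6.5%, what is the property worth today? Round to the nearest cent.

D₁ = D₀ × (1 + g) = €329,000.00 × 1.018 = €334,922.0000
Growing perpetuity: P = D₁ / (r − g) = €334,922.0000 / (0.065 − 0.018) = €7,126,000.00

€7126000.00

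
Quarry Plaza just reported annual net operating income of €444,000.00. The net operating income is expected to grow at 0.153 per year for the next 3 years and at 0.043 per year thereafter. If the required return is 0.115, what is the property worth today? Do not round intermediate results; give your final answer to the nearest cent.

D_1 = 511932.00000
D_2 = 590257.59600
D_3 = 680567.00819
Terminal value at year 3: TV = D_3×(1+g_2)/(r−g_2) = 709831.38954/0.072 = 9858769.29917
P_0 = D_1/(1+r)^1 + D_2/(1+r)^2 + D_3/(1+r)^3 + TV/(1+r)^3
    = 459131.83857 + 474779.38105 + 490960.20300 + 7112104.05179 = 8536975.47440

€8536975.47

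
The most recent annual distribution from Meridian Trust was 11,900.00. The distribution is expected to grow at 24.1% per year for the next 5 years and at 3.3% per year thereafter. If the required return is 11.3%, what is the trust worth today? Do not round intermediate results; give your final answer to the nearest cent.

D_1 = 14767.90000
D_2 = 18326.96390
D_3 = 22743.76220
D_4 = 28225.00889
D_5 = 35027.23603
Terminal value at year 5: TV = D_5×(1+g_2)/(r−g_2) = 36183.13482/0.08 = 452289.18527
P_0 = D_1/(1+r)^1 + D_2/(1+r)^2 + D_3/(1+r)^3 + D_4/(1+r)^4 + D_5/(1+r)^5 + TV/(1+r)^5
    = 13268.55346 + 14794.49671 + 16495.93030 + 18393.03639 + 20508.31820 + 264813.65877 = 348273.99384

348273.99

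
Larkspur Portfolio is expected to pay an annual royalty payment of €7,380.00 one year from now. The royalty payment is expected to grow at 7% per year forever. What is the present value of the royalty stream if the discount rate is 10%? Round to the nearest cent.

€246000.00

Growing perpetuity: P = D₁ / (r − g) = €7,380.0000 / (0.1 − 0.07) = €246,000.00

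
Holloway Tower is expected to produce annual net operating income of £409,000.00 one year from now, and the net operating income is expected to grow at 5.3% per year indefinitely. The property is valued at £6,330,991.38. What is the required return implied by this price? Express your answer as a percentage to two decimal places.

P = D₁/(r − g) ⇒ r = D₁/P + g = £409,000.0000/£6,330,991.38 + 0.053 = 0.064603 + 0.053 = 0.117603

11.76%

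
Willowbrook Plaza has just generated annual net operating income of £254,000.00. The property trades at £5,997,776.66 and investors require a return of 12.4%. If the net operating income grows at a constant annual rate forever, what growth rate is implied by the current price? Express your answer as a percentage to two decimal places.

P = D₀(1+g)/(r−g) ⇒ P(r−g) = D₀(1+g) ⇒ g(P+D₀) = P·r − D₀
g = (P·r − D₀)/(P + D₀) = (£5,997,776.66×0.124 − £254,000.00) / (£5,997,776.66 + £254,000.00) = 0.078334

7.83%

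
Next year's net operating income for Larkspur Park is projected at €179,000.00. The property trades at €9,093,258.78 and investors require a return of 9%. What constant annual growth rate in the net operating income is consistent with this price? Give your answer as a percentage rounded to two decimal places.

P = D₁/(r−g) ⇒ g = r − D₁/P = 0.09 − €179,000.00/€9,093,258.78 = 0.070315

7.03%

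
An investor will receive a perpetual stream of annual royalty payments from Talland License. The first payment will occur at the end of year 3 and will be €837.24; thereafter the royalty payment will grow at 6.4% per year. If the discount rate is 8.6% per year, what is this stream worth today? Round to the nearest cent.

Value at end of year 2: C₁ / (r − g) = €837.24 / (0.086 − 0.064) = €38,056.3636
Discount to today: PV = €38,056.3636 / (1 + 0.086)^2 = €38,056.3636 / 1.179396 = €32,267.67

€32267.67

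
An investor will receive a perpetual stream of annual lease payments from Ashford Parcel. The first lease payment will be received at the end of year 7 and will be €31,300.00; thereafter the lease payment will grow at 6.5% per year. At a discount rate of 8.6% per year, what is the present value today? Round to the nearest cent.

€908544.26

Value at end of year 6: C₁ / (r − g) = €31,300.00 / (0.086 − 0.065) = €1,490,476.1905
Discount to today: PV = €1,490,476.1905 / (1 + 0.086)^6 = €1,490,476.1905 / 1.640510 = €908,544.26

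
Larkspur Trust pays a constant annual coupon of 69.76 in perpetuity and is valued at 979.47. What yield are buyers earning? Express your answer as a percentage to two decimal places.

P = C/r ⇒ r = C/P = 69.76/979.47 = 0.071222

7.12%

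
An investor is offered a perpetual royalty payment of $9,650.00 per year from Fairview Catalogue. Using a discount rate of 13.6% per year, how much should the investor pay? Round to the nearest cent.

$70955.88

Level perpetuity: PV = C / r = $9,650.00 / 0.136 = $70,955.88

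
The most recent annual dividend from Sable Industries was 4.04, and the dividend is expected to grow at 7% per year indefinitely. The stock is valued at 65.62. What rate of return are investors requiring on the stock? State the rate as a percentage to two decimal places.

13.59%

D₁ = 4.04 × 1.07 = 4.3228
P = D₁/(r − g) ⇒ r = D₁/P + g = 4.3228/65.62 + 0.07 = 0.065876 + 0.07 = 0.135876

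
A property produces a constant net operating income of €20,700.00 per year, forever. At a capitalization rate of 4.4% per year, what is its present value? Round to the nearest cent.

Level perpetuity: PV = C / r = €20,700.00 / 0.044 = €470,454.55

€470454.55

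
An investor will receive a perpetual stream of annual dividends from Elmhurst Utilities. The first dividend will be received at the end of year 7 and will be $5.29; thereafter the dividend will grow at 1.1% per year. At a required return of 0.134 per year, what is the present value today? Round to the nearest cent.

Value at end of year 6: C₁ / (r − g) = $5.29 / (0.134 − 0.011) = $43.0081
Discount to today: PV = $43.0081 / (1 + 0.134)^6 = $43.0081 / 2.126563 = $20.22

$20.22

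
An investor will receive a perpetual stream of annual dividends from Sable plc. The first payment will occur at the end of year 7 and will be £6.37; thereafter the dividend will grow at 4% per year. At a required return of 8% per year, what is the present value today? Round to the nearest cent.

£100.35

Value at end of year 6: C₁ / (r − g) = £6.37 / (0.08 − 0.04) = £159.2500
Discount to today: PV = £159.2500 / (1 + 0.08)^6 = £159.2500 / 1.586874 = £100.35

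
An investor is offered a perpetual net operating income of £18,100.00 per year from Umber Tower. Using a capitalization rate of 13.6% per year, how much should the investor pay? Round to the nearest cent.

£133088.24

Level perpetuity: PV = C / r = £18,100.00 / 0.136 = £133,088.24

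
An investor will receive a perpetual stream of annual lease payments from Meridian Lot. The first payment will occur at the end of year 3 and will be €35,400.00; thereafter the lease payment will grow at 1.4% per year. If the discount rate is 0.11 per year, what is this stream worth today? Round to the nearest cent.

€299285.77

Value at end of year 2: C₁ / (r − g) = €35,400.00 / (0.11 − 0.014) = €368,750.0000
Discount to today: PV = €368,750.0000 / (1 + 0.11)^2 = €368,750.0000 / 1.232100 = €299,285.77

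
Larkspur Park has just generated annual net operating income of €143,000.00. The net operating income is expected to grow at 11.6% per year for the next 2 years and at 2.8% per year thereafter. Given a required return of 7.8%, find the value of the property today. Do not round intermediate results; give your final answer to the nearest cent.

€3452311.84

D_1 = 159588.00000
D_2 = 178100.20800
Terminal value at year 2: TV = D_2×(1+g_2)/(r−g_2) = 183087.01382/0.05 = 3661740.27648
P_0 = D_1/(1+r)^1 + D_2/(1+r)^2 + TV/(1+r)^2
    = 148040.81633 + 153259.32377 + 3151011.69664 = 3452311.83673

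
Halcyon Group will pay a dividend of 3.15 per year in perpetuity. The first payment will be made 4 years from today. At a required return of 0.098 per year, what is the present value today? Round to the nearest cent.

Value at end of year 3: C / r = 3.15 / 0.098 = 32.1429
Discount to today: PV = 32.1429 / (1 + 0.098)^3 = 32.1429 / 1.323753 = 24.28

24.28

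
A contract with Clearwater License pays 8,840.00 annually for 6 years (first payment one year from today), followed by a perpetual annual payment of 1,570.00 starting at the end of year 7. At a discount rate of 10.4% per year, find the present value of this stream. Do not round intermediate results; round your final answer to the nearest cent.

PV of 6-year annuity: 8,840.00 × [1 − (1+0.104)^−6] / 0.104 = 38053.36320
Perpetuity value at year 6: 1,570.00 / 0.104 = 15096.15385
PV of perpetuity: 15096.15385 / (1+0.104)^6 = 8337.80767
Total PV = 38053.36320 + 8337.80767 = 46391.17087

46391.17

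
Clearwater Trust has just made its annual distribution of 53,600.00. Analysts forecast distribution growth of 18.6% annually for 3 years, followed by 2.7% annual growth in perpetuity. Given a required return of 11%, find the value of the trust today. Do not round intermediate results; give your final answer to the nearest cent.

D_1 = 63569.60000
D_2 = 75393.54560
D_3 = 89416.74508
Terminal value at year 3: TV = D_3×(1+g_2)/(r−g_2) = 91830.99720/0.083 = 1106397.55661
P_0 = D_1/(1+r)^1 + D_2/(1+r)^2 + D_3/(1+r)^3 + TV/(1+r)^3
    = 57269.90991 + 61191.09293 + 65380.75335 + 808988.35769 = 992830.11388

992830.11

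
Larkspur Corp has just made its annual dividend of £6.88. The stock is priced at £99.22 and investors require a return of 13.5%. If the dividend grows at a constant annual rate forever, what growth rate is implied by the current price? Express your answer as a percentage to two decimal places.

P = D₀(1+g)/(r−g) ⇒ P(r−g) = D₀(1+g) ⇒ g(P+D₀) = P·r − D₀
g = (P·r − D₀)/(P + D₀) = (£99.22×0.135 − £6.88) / (£99.22 + £6.88) = 0.061402

6.14%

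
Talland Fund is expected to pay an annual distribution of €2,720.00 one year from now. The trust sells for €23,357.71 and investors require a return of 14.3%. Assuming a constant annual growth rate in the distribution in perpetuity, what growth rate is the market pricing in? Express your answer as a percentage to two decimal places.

2.66%

P = D₁/(r−g) ⇒ g = r − D₁/P = 0.143 − €2,720.00/€23,357.71 = 0.026550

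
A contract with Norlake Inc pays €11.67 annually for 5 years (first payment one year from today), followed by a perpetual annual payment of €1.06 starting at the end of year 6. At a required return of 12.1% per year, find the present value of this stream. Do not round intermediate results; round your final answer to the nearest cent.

PV of 5-year annuity: €11.67 × [1 − (1+0.121)^−5] / 0.121 = 41.96373
Perpetuity value at year 5: €1.06 / 0.121 = 8.76033
PV of perpetuity: 8.76033 / (1+0.121)^5 = 4.94871
Total PV = 41.96373 + 4.94871 = 46.91245

€46.91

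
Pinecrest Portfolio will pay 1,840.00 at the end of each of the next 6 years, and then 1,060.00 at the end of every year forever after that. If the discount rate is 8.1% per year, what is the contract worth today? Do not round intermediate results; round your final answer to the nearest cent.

PV of 6-year annuity: 1,840.00 × [1 − (1+0.081)^−6] / 0.081 = 8480.35551
Perpetuity value at year 6: 1,060.00 / 0.081 = 13086.41975
PV of perpetuity: 13086.41975 / (1+0.081)^6 = 8200.99756
Total PV = 8480.35551 + 8200.99756 = 16681.35307

16681.35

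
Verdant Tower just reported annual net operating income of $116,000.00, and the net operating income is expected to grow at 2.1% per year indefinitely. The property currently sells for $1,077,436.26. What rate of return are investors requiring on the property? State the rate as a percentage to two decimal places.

13.09%

D₁ = $116,000.00 × 1.021 = $118,436.0000
P = D₁/(r − g) ⇒ r = D₁/P + g = $118,436.0000/$1,077,436.26 + 0.021 = 0.109924 + 0.021 = 0.130924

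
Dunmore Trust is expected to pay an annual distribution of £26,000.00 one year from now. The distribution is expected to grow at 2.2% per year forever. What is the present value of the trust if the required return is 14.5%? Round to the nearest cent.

£211382.11

Growing perpetuity: P = D₁ / (r − g) = £26,000.0000 / (0.145 − 0.022) = £211,382.11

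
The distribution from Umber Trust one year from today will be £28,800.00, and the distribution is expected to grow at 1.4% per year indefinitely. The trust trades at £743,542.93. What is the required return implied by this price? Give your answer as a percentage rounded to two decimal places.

5.27%

P = D₁/(r − g) ⇒ r = D₁/P + g = £28,800.0000/£743,542.93 + 0.014 = 0.038733 + 0.014 = 0.052733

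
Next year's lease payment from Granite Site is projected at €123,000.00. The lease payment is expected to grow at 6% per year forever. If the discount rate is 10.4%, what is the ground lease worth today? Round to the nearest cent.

€2795454.55

Growing perpetuity: P = D₁ / (r − g) = €123,000.0000 / (0.104 − 0.06) = €2,795,454.55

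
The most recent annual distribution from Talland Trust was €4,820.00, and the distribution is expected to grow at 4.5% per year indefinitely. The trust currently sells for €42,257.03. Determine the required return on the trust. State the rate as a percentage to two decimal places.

D₁ = €4,820.00 × 1.045 = €5,036.9000
P = D₁/(r − g) ⇒ r = D₁/P + g = €5,036.9000/€42,257.03 + 0.045 = 0.119197 + 0.045 = 0.164197

16.42%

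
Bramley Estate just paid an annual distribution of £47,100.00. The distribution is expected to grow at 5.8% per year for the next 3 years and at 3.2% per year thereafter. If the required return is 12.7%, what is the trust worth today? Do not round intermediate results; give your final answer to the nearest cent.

D_1 = 49831.80000
D_2 = 52722.04440
D_3 = 55779.92298
Terminal value at year 3: TV = D_3×(1+g_2)/(r−g_2) = 57564.88051/0.095 = 605946.11064
P_0 = D_1/(1+r)^1 + D_2/(1+r)^2 + D_3/(1+r)^3 + TV/(1+r)^3
    = 44216.32653 + 41509.20450 + 38967.82463 + 423313.63178 = 548006.98744

£548006.99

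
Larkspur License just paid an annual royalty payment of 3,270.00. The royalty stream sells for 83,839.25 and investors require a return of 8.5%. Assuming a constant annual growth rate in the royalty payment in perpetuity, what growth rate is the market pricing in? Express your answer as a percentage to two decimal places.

P = D₀(1+g)/(r−g) ⇒ P(r−g) = D₀(1+g) ⇒ g(P+D₀) = P·r − D₀
g = (P·r − D₀)/(P + D₀) = (83,839.25×0.085 − 3,270.00) / (83,839.25 + 3,270.00) = 0.044270

4.43%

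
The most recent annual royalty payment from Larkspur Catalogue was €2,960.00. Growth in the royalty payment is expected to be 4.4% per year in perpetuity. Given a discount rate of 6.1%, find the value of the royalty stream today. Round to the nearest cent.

D₁ = D₀ × (1 + g) = €2,960.00 × 1.044 = €3,090.2400
Growing perpetuity: P = D₁ / (r − g) = €3,090.2400 / (0.061 − 0.044) = €181,778.82

€181778.82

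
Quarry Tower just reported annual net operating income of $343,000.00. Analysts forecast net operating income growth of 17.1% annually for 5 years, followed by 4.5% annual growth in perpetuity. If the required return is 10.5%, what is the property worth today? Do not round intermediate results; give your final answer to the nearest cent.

D_1 = 401653.00000
D_2 = 470335.66300
D_3 = 550763.06137
D_4 = 644943.54487
D_5 = 755228.89104
Terminal value at year 5: TV = D_5×(1+g_2)/(r−g_2) = 789214.19114/0.06 = 13153569.85228
P_0 = D_1/(1+r)^1 + D_2/(1+r)^2 + D_3/(1+r)^3 + D_4/(1+r)^4 + D_5/(1+r)^5 + TV/(1+r)^5
    = 363486.87783 + 385197.40628 + 408204.67217 + 432586.12771 + 458423.85117 + 7984215.40788 = 10032114.34303

$10032114.34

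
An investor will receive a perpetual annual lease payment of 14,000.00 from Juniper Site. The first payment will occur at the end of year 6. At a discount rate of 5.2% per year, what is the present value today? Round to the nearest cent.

Value at end of year 5: C / r = 14,000.00 / 0.052 = 269,230.7692
Discount to today: PV = 269,230.7692 / (1 + 0.052)^5 = 269,230.7692 / 1.288483 = 208,951.74

208951.74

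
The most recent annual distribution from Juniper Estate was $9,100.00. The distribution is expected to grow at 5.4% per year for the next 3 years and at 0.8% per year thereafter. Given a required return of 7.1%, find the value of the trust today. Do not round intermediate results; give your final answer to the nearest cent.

D_1 = 9591.40000
D_2 = 10109.33560
D_3 = 10655.23972
Terminal value at year 3: TV = D_3×(1+g_2)/(r−g_2) = 10740.48164/0.063 = 170483.83556
P_0 = D_1/(1+r)^1 + D_2/(1+r)^2 + D_3/(1+r)^3 + TV/(1+r)^3
    = 8955.55556 + 8813.40388 + 8673.50858 + 138776.13729 = 165218.60530

$165218.61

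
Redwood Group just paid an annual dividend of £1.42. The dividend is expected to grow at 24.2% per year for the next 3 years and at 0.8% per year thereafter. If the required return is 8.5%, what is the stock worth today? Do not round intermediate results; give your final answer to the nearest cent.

£33.50

D_1 = 1.76364
D_2 = 2.19044
D_3 = 2.72053
Terminal value at year 3: TV = D_3×(1+g_2)/(r−g_2) = 2.74229/0.077 = 35.61418
P_0 = D_1/(1+r)^1 + D_2/(1+r)^2 + D_3/(1+r)^3 + TV/(1+r)^3
    = 1.62547 + 1.86068 + 2.12992 + 27.88263 = 33.49871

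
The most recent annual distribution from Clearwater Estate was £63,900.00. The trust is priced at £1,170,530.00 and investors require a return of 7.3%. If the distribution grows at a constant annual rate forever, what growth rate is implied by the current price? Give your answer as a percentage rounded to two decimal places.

P = D₀(1+g)/(r−g) ⇒ P(r−g) = D₀(1+g) ⇒ g(P+D₀) = P·r − D₀
g = (P·r − D₀)/(P + D₀) = (£1,170,530.00×0.073 − £63,900.00) / (£1,170,530.00 + £63,900.00) = 0.017456

1.75%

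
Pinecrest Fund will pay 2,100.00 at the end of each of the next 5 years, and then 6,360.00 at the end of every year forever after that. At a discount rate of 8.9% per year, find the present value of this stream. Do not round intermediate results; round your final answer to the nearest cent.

54847.68

PV of 5-year annuity: 2,100.00 × [1 − (1+0.089)^−5] / 0.089 = 8189.50577
Perpetuity value at year 5: 6,360.00 / 0.089 = 71460.67416
PV of perpetuity: 71460.67416 / (1+0.089)^5 = 46658.17098
Total PV = 8189.50577 + 46658.17098 = 54847.67674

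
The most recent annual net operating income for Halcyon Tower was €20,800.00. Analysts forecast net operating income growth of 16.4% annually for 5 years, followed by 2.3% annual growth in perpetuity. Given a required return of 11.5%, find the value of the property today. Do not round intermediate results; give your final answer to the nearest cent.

€405316.84

D_1 = 24211.20000
D_2 = 28181.83680
D_3 = 32803.65804
D_4 = 38183.45795
D_5 = 44445.54506
Terminal value at year 5: TV = D_5×(1+g_2)/(r−g_2) = 45467.79259/0.092 = 494215.13689
P_0 = D_1/(1+r)^1 + D_2/(1+r)^2 + D_3/(1+r)^3 + D_4/(1+r)^4 + D_5/(1+r)^5 + TV/(1+r)^5
    = 21714.08072 + 22668.33180 + 23664.51858 + 24704.48397 + 25790.15187 + 286775.27571 = 405316.84265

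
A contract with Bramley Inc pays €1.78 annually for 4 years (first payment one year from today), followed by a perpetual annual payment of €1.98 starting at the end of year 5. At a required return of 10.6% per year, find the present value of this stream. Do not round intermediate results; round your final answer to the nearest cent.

PV of 4-year annuity: €1.78 × [1 − (1+0.106)^−4] / 0.106 = 5.56985
Perpetuity value at year 4: €1.98 / 0.106 = 18.67925
PV of perpetuity: 18.67925 / (1+0.106)^4 = 12.48357
Total PV = 5.56985 + 12.48357 = 18.05342

€18.05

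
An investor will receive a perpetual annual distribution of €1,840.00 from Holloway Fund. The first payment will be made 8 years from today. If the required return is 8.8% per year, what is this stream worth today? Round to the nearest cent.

Value at end of year 7: C / r = €1,840.00 / 0.088 = €20,909.0909
Discount to today: PV = €20,909.0909 / (1 + 0.088)^7 = €20,909.0909 / 1.804689 = €11,585.98

€11585.98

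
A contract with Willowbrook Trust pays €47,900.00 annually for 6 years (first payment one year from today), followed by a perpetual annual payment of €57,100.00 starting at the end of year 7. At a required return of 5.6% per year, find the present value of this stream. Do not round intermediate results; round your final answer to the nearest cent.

€973829.30

PV of 6-year annuity: €47,900.00 × [1 − (1+0.056)^−6] / 0.056 = 238529.28834
Perpetuity value at year 6: €57,100.00 / 0.056 = 1019642.85714
PV of perpetuity: 1019642.85714 / (1+0.056)^6 = 735300.01030
Total PV = 238529.28834 + 735300.01030 = 973829.29863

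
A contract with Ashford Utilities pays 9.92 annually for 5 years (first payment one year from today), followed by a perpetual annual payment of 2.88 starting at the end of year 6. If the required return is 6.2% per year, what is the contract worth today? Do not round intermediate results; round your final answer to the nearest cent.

75.95

PV of 5-year annuity: 9.92 × [1 − (1+0.062)^−5] / 0.062 = 41.56027
Perpetuity value at year 5: 2.88 / 0.062 = 46.45161
PV of perpetuity: 46.45161 / (1+0.062)^5 = 34.38573
Total PV = 41.56027 + 34.38573 = 75.94600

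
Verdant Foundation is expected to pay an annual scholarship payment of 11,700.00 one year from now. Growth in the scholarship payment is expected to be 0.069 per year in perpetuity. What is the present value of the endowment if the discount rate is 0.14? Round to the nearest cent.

Growing perpetuity: P = D₁ / (r − g) = 11,700.0000 / (0.14 − 0.069) = 164,788.73

164788.73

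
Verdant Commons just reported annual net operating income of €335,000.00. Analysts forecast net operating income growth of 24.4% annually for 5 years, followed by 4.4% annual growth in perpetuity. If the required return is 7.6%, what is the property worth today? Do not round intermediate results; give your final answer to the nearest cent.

D_1 = 416740.00000
D_2 = 518424.56000
D_3 = 644920.15264
D_4 = 802280.66988
D_5 = 998037.15334
Terminal value at year 5: TV = D_5×(1+g_2)/(r−g_2) = 1041950.78808/0.032 = 32560962.12758
P_0 = D_1/(1+r)^1 + D_2/(1+r)^2 + D_3/(1+r)^3 + D_4/(1+r)^4 + D_5/(1+r)^5 + TV/(1+r)^5
    = 387304.83271 + 447776.21923 + 517689.23488 + 598518.03735 + 691966.95024 + 22575421.75166 = 25218677.02608

€25218677.03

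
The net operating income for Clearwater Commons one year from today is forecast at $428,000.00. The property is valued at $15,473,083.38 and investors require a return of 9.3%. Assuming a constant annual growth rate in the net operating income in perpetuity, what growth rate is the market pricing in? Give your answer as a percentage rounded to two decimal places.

P = D₁/(r−g) ⇒ g = r − D₁/P = 0.093 − $428,000.00/$15,473,083.38 = 0.065339

6.53%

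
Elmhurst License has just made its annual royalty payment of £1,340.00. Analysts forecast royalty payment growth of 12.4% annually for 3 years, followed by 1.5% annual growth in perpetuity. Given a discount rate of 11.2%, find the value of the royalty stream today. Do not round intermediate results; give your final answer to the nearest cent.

D_1 = 1506.16000
D_2 = 1692.92384
D_3 = 1902.84640
Terminal value at year 3: TV = D_3×(1+g_2)/(r−g_2) = 1931.38909/0.097 = 19911.22775
P_0 = D_1/(1+r)^1 + D_2/(1+r)^2 + D_3/(1+r)^3 + TV/(1+r)^3
    = 1354.46043 + 1369.07691 + 1383.85112 + 14480.50401 = 18587.89248

£18587.89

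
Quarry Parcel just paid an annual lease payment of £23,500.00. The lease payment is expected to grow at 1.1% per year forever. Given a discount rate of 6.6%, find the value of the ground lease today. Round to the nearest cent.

£431972.73

D₁ = D₀ × (1 + g) = £23,500.00 × 1.011 = £23,758.5000
Growing perpetuity: P = D₁ / (r − g) = £23,758.5000 / (0.066 − 0.011) = £431,972.73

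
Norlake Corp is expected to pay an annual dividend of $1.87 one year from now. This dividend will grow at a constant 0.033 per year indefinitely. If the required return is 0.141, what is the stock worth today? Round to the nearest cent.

Growing perpetuity: P = D₁ / (r − g) = $1.8700 / (0.141 − 0.033) = $17.31

$17.31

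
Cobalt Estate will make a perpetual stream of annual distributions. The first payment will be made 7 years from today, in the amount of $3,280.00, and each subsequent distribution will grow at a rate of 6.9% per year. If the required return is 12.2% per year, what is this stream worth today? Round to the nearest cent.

$31019.93

Value at end of year 6: C₁ / (r − g) = $3,280.00 / (0.122 − 0.069) = $61,886.7925
Discount to today: PV = $61,886.7925 / (1 + 0.122)^6 = $61,886.7925 / 1.995065 = $31,019.93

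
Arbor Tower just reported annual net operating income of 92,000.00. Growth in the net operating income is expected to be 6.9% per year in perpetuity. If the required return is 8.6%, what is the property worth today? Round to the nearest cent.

5785176.47

D₁ = D₀ × (1 + g) = 92,000.00 × 1.069 = 98,348.0000
Growing perpetuity: P = D₁ / (r − g) = 98,348.0000 / (0.086 − 0.069) = 5,785,176.47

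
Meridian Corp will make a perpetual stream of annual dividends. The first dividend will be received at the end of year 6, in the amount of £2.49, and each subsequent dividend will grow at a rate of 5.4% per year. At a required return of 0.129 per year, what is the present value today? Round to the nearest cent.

Value at end of year 5: C₁ / (r − g) = £2.49 / (0.129 − 0.054) = £33.2000
Discount to today: PV = £33.2000 / (1 + 0.129)^5 = £33.2000 / 1.834297 = £18.10

£18.10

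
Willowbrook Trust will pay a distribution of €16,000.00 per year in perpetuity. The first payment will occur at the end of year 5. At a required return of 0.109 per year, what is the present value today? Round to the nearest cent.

Value at end of year 4: C / r = €16,000.00 / 0.109 = €146,788.9908
Discount to today: PV = €146,788.9908 / (1 + 0.109)^4 = €146,788.9908 / 1.512607 = €97,043.69

€97043.69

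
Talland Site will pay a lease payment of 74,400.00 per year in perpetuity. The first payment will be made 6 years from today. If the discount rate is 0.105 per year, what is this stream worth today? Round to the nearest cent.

Value at end of year 5: C / r = 74,400.00 / 0.105 = 708,571.4286
Discount to today: PV = 708,571.4286 / (1 + 0.105)^5 = 708,571.4286 / 1.647447 = 430,102.78

430102.78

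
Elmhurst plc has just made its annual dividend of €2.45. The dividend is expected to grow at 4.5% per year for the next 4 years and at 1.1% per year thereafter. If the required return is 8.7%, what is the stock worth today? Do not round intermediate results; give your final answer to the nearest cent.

D_1 = 2.56025
D_2 = 2.67546
D_3 = 2.79586
D_4 = 2.92167
Terminal value at year 4: TV = D_4×(1+g_2)/(r−g_2) = 2.95381/0.076 = 38.86591
P_0 = D_1/(1+r)^1 + D_2/(1+r)^2 + D_3/(1+r)^3 + D_4/(1+r)^4 + TV/(1+r)^4
    = 2.35534 + 2.26433 + 2.17684 + 2.09273 + 27.83881 = 36.72804

€36.73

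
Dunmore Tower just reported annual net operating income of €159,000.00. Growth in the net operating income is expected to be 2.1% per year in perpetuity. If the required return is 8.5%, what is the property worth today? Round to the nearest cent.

D₁ = D₀ × (1 + g) = €159,000.00 × 1.021 = €162,339.0000
Growing perpetuity: P = D₁ / (r − g) = €162,339.0000 / (0.085 − 0.021) = €2,536,546.88

€2536546.88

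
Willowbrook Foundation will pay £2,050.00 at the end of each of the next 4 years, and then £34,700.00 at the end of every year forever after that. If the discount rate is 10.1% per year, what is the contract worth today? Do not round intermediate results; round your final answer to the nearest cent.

PV of 4-year annuity: £2,050.00 × [1 − (1+0.101)^−4] / 0.101 = 6484.18238
Perpetuity value at year 4: £34,700.00 / 0.101 = 343564.35644
PV of perpetuity: 343564.35644 / (1+0.101)^4 = 233807.70830
Total PV = 6484.18238 + 233807.70830 = 240291.89068

£240291.89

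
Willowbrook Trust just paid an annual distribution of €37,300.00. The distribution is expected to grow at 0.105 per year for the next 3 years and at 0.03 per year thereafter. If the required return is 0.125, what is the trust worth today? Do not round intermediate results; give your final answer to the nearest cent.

D_1 = 41216.50000
D_2 = 45544.23250
D_3 = 50326.37691
Terminal value at year 3: TV = D_3×(1+g_2)/(r−g_2) = 51836.16822/0.095 = 545643.87600
P_0 = D_1/(1+r)^1 + D_2/(1+r)^2 + D_3/(1+r)^3 + TV/(1+r)^3
    = 36636.88889 + 35985.56642 + 35345.82302 + 383223.13376 = 491191.41209

€491191.41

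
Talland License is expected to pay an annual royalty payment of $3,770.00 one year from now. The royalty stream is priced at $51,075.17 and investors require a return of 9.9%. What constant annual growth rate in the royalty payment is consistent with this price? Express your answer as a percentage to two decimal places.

2.52%

P = D₁/(r−g) ⇒ g = r − D₁/P = 0.099 − $3,770.00/$51,075.17 = 0.025187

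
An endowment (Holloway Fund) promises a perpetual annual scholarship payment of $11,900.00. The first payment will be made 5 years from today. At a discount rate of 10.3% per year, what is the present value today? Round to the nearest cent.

Value at end of year 4: C / r = $11,900.00 / 0.103 = $115,533.9806
Discount to today: PV = $115,533.9806 / (1 + 0.103)^4 = $115,533.9806 / 1.480137 = $78,056.25

$78056.25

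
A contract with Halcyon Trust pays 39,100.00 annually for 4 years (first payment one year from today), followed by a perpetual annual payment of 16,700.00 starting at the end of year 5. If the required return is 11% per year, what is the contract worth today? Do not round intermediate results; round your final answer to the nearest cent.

PV of 4-year annuity: 39,100.00 × [1 − (1+0.11)^−4] / 0.11 = 121305.62646
Perpetuity value at year 4: 16,700.00 / 0.11 = 151818.18182
PV of perpetuity: 151818.18182 / (1+0.11)^4 = 100007.33880
Total PV = 121305.62646 + 100007.33880 = 221312.96527

221312.97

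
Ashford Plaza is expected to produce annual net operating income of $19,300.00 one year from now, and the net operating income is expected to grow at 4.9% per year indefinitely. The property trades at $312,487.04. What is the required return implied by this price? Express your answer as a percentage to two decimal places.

11.08%

P = D₁/(r − g) ⇒ r = D₁/P + g = $19,300.0000/$312,487.04 + 0.049 = 0.061763 + 0.049 = 0.110763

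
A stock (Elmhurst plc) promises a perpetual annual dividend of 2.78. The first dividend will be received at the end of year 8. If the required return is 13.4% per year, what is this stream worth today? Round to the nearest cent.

8.60

Value at end of year 7: C / r = 2.78 / 0.134 = 20.7463
Discount to today: PV = 20.7463 / (1 + 0.134)^7 = 20.7463 / 2.411523 = 8.60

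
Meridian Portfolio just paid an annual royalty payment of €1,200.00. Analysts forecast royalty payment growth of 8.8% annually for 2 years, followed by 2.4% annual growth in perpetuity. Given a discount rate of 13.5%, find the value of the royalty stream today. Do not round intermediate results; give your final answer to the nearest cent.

€12425.40

D_1 = 1305.60000
D_2 = 1420.49280
Terminal value at year 2: TV = D_2×(1+g_2)/(r−g_2) = 1454.58463/0.111 = 13104.36601
P_0 = D_1/(1+r)^1 + D_2/(1+r)^2 + TV/(1+r)^2
    = 1150.30837 + 1102.67446 + 10172.42020 = 12425.40302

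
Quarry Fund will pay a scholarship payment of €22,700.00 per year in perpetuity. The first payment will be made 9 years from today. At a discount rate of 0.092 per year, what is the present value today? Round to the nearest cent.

€122027.28

Value at end of year 8: C / r = €22,700.00 / 0.092 = €246,739.1304
Discount to today: PV = €246,739.1304 / (1 + 0.092)^8 = €246,739.1304 / 2.022000 = €122,027.28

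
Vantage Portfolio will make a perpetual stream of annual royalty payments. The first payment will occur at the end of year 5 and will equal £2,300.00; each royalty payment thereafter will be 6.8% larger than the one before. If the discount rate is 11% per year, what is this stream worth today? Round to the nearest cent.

£36073.36

Value at end of year 4: C₁ / (r − g) = £2,300.00 / (0.11 − 0.068) = £54,761.9048
Discount to today: PV = £54,761.9048 / (1 + 0.11)^4 = £54,761.9048 / 1.518070 = £36,073.36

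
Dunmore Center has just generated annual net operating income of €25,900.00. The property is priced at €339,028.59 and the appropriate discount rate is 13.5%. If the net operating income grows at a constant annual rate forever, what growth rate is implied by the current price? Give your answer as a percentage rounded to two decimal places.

5.44%

P = D₀(1+g)/(r−g) ⇒ P(r−g) = D₀(1+g) ⇒ g(P+D₀) = P·r − D₀
g = (P·r − D₀)/(P + D₀) = (€339,028.59×0.135 − €25,900.00) / (€339,028.59 + €25,900.00) = 0.054446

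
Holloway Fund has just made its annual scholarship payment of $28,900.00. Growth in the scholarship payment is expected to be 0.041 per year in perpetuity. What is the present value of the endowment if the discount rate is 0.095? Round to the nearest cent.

$557127.78

D₁ = D₀ × (1 + g) = $28,900.00 × 1.041 = $30,084.9000
Growing perpetuity: P = D₁ / (r − g) = $30,084.9000 / (0.095 − 0.041) = $557,127.78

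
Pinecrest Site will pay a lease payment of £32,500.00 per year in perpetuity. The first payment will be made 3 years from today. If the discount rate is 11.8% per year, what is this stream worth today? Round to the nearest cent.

£220352.38

Value at end of year 2: C / r = £32,500.00 / 0.118 = £275,423.7288
Discount to today: PV = £275,423.7288 / (1 + 0.118)^2 = £275,423.7288 / 1.249924 = £220,352.38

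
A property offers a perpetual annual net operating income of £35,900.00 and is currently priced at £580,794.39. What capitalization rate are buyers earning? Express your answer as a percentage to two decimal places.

6.18%

P = C/r ⇒ r = C/P = £35,900.00/£580,794.39 = 0.061812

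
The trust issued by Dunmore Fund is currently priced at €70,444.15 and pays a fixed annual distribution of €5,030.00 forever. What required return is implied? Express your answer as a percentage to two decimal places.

P = C/r ⇒ r = C/P = €5,030.00/€70,444.15 = 0.071404

7.14%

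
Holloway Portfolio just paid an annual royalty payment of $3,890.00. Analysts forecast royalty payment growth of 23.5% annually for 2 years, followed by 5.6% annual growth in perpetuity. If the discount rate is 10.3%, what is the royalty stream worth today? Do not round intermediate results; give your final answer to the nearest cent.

$118804.04

D_1 = 4804.15000
D_2 = 5933.12525
Terminal value at year 2: TV = D_2×(1+g_2)/(r−g_2) = 6265.38026/0.047 = 133305.96306
P_0 = D_1/(1+r)^1 + D_2/(1+r)^2 + TV/(1+r)^2
    = 4355.53037 + 4876.77245 + 109571.73838 = 118804.04120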